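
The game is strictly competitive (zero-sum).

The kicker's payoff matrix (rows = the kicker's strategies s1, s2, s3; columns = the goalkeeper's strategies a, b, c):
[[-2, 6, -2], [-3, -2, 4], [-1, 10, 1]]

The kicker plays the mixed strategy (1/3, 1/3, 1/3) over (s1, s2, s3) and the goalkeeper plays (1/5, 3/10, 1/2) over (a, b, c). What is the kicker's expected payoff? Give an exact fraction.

3/2

Against (1/5, 3/10, 1/2), each row's expected payoff is s1: 2/5; s2: 4/5; s3: 33/10.
Taking the (1/3, 1/3, 1/3)-weighted average: (1/3)·(2/5) + (1/3)·(4/5) + (1/3)·(33/10) = 3/2.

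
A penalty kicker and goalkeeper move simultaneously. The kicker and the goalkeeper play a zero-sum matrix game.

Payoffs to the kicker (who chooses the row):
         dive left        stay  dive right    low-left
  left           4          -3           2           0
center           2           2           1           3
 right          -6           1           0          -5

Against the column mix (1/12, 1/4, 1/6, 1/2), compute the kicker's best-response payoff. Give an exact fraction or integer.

7/3

left: (4)·(1/12) + (-3)·(1/4) + (2)·(1/6) + (0)·(1/2) = -1/12.
center: (2)·(1/12) + (2)·(1/4) + (1)·(1/6) + (3)·(1/2) = 7/3.
right: (-6)·(1/12) + (1)·(1/4) + (0)·(1/6) + (-5)·(1/2) = -11/4.
The best pure response is center with expected payoff 7/3.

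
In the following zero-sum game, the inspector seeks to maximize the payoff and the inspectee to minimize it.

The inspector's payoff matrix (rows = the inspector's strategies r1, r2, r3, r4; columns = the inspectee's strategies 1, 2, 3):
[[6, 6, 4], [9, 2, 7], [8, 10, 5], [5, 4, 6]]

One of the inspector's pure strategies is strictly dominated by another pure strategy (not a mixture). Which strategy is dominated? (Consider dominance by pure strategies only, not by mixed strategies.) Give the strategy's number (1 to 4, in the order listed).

Compare r1 with r3: 8 > 6, 10 > 6, 5 > 4.
So r3 strictly dominates r1 for the inspector; r1 is strictly dominated.

1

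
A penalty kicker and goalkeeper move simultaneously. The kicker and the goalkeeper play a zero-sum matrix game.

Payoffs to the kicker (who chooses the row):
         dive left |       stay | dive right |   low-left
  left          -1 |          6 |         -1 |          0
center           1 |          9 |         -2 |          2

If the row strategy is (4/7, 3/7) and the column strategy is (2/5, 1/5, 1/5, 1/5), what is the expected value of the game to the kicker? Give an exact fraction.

Against (2/5, 1/5, 1/5, 1/5), each row's expected payoff is left: 3/5; center: 11/5.
Taking the (4/7, 3/7)-weighted average: (4/7)·(3/5) + (3/7)·(11/5) = 9/7.

9/7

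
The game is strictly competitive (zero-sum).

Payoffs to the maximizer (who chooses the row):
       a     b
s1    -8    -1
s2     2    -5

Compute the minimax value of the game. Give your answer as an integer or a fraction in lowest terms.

-3

Row minima are -8 and -5, so the maximizer's maximin is -5; column maxima are 2 and -1, so the minimizer's minimax is -1. These differ, so the equilibrium is in mixed strategies.
Let the maximizer play s1 with probability p. The minimizer is indifferent when −8p + 2(1−p) = −p − 5(1−p), giving p = 1/2.
Let the minimizer play a with probability q. The maximizer is indifferent when −8q − (1−q) = 2q − 5(1−q), giving q = 2/7.
The value is -8·(2/7) + (-1)·(5/7) = -3.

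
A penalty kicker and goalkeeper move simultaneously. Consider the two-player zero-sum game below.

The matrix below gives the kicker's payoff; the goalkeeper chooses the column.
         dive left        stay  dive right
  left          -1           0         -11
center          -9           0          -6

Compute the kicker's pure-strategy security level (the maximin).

The worst-case payoff for each row is left: -11, center: -9.
The best of these is -9.

-9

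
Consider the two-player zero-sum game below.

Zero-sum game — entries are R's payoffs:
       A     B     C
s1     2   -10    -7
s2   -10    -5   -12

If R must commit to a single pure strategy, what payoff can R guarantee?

The worst-case payoff for each row is s1: -10, s2: -12.
The best of these is -10.

-10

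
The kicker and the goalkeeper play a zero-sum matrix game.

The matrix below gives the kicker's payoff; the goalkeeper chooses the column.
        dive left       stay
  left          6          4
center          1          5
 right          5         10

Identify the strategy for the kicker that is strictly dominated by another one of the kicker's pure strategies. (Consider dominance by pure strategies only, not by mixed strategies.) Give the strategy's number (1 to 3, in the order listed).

Compare center with right: 5 > 1, 10 > 5.
So right strictly dominates center for the kicker; center is strictly dominated.

2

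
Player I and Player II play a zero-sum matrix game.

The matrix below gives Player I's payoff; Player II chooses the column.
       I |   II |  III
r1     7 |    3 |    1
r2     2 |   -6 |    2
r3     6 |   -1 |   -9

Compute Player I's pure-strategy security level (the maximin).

The worst-case payoff for each row is r1: 1, r2: -6, r3: -9.
The best of these is 1.

1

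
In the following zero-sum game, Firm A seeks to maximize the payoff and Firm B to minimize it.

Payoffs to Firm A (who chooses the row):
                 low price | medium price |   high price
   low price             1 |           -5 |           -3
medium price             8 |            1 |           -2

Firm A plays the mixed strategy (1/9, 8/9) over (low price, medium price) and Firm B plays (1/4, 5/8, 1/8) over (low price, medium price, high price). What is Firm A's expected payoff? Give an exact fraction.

7/4

Against (1/4, 5/8, 1/8), each row's expected payoff is low price: -13/4; medium price: 19/8.
Taking the (1/9, 8/9)-weighted average: (1/9)·(-13/4) + (8/9)·(19/8) = 7/4.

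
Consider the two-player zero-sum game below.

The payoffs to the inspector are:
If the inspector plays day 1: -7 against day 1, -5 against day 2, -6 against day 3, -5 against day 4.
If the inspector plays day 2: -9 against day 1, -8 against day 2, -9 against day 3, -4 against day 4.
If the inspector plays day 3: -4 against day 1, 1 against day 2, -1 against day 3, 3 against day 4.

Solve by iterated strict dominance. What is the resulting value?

-4

Column day 2 is strictly dominated by day 1 for the inspectee (-7<-5, -9<-8, -4<1); eliminate day 2.
Column day 4 is strictly dominated by day 1 for the inspectee (-7<-5, -9<-4, -4<3); eliminate day 4.
Row day 2 is strictly dominated by row day 1 (-7>-9, -6>-9); eliminate day 2.
Row day 1 is strictly dominated by row day 3 (-4>-7, -1>-6); eliminate day 1.
Column day 3 is strictly dominated by day 1 for the inspectee (-4<-1); eliminate day 3.
Only (day 3, day 1) remains, with payoff -4.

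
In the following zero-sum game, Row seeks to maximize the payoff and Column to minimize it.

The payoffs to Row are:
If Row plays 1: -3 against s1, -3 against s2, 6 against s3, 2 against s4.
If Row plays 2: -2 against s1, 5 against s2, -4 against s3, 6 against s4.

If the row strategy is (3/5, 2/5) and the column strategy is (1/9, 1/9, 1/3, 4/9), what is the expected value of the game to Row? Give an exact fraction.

2

Against (1/9, 1/9, 1/3, 4/9), each row's expected payoff is 1: 20/9; 2: 5/3.
Taking the (3/5, 2/5)-weighted average: (3/5)·(20/9) + (2/5)·(5/3) = 2.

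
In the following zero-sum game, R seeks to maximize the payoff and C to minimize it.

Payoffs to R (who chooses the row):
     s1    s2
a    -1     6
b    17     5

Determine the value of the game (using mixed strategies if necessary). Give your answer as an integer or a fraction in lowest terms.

107/19

Row minima are -1 and 5, so R's maximin is 5; column maxima are 17 and 6, so C's minimax is 6. These differ, so the equilibrium is in mixed strategies.
Let R play a with probability p. C is indifferent when −p + 17(1−p) = 6p + 5(1−p), giving p = 12/19.
Let C play s1 with probability q. R is indifferent when −q + 6(1−q) = 17q + 5(1−q), giving q = 1/19.
The value is -1·(1/19) + (6)·(18/19) = 107/19.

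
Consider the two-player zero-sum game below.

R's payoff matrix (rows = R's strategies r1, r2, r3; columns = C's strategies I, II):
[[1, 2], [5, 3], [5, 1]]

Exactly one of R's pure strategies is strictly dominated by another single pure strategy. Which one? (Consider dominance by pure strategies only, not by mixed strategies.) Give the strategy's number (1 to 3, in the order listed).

1

Compare r1 with r2: 5 > 1, 3 > 2.
So r2 strictly dominates r1 for R; r1 is strictly dominated.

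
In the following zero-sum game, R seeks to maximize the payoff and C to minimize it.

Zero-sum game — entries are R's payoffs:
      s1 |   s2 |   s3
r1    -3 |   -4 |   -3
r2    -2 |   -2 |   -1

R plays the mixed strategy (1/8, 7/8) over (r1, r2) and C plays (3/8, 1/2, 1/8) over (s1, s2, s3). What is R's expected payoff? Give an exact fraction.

-133/64

Against (3/8, 1/2, 1/8), each row's expected payoff is r1: -7/2; r2: -15/8.
Taking the (1/8, 7/8)-weighted average: (1/8)·(-7/2) + (7/8)·(-15/8) = -133/64.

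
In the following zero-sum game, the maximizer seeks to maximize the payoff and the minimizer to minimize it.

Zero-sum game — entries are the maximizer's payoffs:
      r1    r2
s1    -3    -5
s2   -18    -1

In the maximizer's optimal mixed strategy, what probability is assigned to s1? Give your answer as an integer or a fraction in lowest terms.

17/19

Row minima are -5 and -18, so the maximizer's maximin is -5; column maxima are -3 and -1, so the minimizer's minimax is -3. These differ, so the equilibrium is in mixed strategies.
Let the maximizer play s1 with probability p. The minimizer is indifferent when −3p − 18(1−p) = −5p − (1−p), giving p = 17/19.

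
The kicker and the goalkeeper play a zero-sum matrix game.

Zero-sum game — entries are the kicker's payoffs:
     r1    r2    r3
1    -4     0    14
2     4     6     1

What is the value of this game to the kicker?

Column r2 is strictly dominated by r1 for the goalkeeper (it gives the kicker more in every row).
The remaining 2×2 game on (1, 2) × (r1, r3) has no saddle point. Let the kicker play 1 with probability p; indifference gives −4p + 4(1−p) = 14p + (1−p), so p = 1/7.
Similarly the goalkeeper's optimal q on r1 is 13/21, and the value is -4·(13/21) + (14)·(8/21) = 20/7.

20/7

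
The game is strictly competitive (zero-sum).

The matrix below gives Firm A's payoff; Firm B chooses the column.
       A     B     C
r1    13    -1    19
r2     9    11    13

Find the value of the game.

Column C is strictly dominated by A for Firm B (it gives Firm A more in every row).
The remaining 2×2 game on (r1, r2) × (A, B) has no saddle point. Let Firm A play r1 with probability p; indifference gives 13p + 9(1−p) = −p + 11(1−p), so p = 1/8.
Similarly Firm B's optimal q on A is 3/4, and the value is 13·(3/4) + (-1)·(1/4) = 19/2.

19/2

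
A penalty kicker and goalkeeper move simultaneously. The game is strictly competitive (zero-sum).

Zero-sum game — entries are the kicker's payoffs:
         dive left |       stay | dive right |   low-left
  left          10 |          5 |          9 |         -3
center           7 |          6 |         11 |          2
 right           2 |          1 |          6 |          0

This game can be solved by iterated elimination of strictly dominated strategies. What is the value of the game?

2

Column stay is strictly dominated by low-left for the goalkeeper (-3<5, 2<6, 0<1); eliminate stay.
Row right is strictly dominated by row center (7>2, 11>6, 2>0); eliminate right.
Column dive right is strictly dominated by low-left for the goalkeeper (-3<9, 2<11); eliminate dive right.
Column dive left is strictly dominated by low-left for the goalkeeper (-3<10, 2<7); eliminate dive left.
Row left is strictly dominated by row center (2>-3); eliminate left.
Only (center, low-left) remains, with payoff 2.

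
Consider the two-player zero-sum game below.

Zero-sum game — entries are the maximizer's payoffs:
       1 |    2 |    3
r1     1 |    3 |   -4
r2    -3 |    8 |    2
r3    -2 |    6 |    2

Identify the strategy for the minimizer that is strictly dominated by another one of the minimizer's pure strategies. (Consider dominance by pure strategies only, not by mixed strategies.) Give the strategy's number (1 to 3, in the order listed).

2

The minimizer prefers columns that give the maximizer less. Compare 2 with 1: 1 < 3, -3 < 8, -2 < 6.
So 1 strictly dominates 2 for the minimizer; 2 is strictly dominated.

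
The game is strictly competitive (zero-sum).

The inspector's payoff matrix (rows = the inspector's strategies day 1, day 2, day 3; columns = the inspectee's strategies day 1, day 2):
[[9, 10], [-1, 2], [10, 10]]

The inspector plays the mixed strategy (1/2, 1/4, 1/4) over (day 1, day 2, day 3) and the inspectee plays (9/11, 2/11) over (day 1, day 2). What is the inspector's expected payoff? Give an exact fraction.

307/44

Against (9/11, 2/11), each row's expected payoff is day 1: 101/11; day 2: -5/11; day 3: 10.
Taking the (1/2, 1/4, 1/4)-weighted average: (1/2)·(101/11) + (1/4)·(-5/11) + (1/4)·(10) = 307/44.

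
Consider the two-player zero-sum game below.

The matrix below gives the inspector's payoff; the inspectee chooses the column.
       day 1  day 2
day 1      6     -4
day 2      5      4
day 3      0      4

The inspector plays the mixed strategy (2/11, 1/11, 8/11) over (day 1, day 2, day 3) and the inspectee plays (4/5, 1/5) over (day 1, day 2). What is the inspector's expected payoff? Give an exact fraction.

Against (4/5, 1/5), each row's expected payoff is day 1: 4; day 2: 24/5; day 3: 4/5.
Taking the (2/11, 1/11, 8/11)-weighted average: (2/11)·(4) + (1/11)·(24/5) + (8/11)·(4/5) = 96/55.

96/55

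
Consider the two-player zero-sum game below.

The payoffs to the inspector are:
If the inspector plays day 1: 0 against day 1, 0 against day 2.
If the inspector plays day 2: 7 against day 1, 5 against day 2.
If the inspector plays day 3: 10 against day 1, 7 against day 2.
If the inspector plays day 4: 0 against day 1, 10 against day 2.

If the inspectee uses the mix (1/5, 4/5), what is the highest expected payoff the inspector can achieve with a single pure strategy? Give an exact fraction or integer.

8

day 1: (0)·(1/5) + (0)·(4/5) = 0.
day 2: (7)·(1/5) + (5)·(4/5) = 27/5.
day 3: (10)·(1/5) + (7)·(4/5) = 38/5.
day 4: (0)·(1/5) + (10)·(4/5) = 8.
The best pure response is day 4 with expected payoff 8.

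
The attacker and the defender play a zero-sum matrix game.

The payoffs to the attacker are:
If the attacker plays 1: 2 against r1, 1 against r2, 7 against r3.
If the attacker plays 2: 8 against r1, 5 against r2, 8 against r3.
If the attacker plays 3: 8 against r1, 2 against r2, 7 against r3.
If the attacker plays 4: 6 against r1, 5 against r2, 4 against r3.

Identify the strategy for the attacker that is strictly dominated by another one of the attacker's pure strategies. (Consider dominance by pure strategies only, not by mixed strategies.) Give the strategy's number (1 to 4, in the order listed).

1

Compare 1 with 2: 8 > 2, 5 > 1, 8 > 7.
So 2 strictly dominates 1 for the attacker; 1 is strictly dominated.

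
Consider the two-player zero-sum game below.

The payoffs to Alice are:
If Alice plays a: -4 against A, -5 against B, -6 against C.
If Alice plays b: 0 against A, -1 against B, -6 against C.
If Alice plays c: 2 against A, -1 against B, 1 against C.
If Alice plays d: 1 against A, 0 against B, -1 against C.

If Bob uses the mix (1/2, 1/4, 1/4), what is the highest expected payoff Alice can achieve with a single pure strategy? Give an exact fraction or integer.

a: (-4)·(1/2) + (-5)·(1/4) + (-6)·(1/4) = -19/4.
b: (0)·(1/2) + (-1)·(1/4) + (-6)·(1/4) = -7/4.
c: (2)·(1/2) + (-1)·(1/4) + (1)·(1/4) = 1.
d: (1)·(1/2) + (0)·(1/4) + (-1)·(1/4) = 1/4.
The best pure response is c with expected payoff 1.

1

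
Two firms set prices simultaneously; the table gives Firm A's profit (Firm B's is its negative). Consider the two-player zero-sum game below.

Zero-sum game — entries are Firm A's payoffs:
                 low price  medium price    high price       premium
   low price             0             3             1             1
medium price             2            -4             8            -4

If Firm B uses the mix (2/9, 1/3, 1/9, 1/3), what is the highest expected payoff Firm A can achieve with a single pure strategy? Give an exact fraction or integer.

low price: (0)·(2/9) + (3)·(1/3) + (1)·(1/9) + (1)·(1/3) = 13/9.
medium price: (2)·(2/9) + (-4)·(1/3) + (8)·(1/9) + (-4)·(1/3) = -4/3.
The best pure response is low price with expected payoff 13/9.

13/9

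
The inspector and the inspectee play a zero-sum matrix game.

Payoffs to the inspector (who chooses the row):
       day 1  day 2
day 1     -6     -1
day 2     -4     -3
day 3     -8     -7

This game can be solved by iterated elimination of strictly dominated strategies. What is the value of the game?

Row day 3 is strictly dominated by row day 1 (-6>-8, -1>-7); eliminate day 3.
Column day 2 is strictly dominated by day 1 for the inspectee (-6<-1, -4<-3); eliminate day 2.
Row day 1 is strictly dominated by row day 2 (-4>-6); eliminate day 1.
Only (day 2, day 1) remains, with payoff -4.

-4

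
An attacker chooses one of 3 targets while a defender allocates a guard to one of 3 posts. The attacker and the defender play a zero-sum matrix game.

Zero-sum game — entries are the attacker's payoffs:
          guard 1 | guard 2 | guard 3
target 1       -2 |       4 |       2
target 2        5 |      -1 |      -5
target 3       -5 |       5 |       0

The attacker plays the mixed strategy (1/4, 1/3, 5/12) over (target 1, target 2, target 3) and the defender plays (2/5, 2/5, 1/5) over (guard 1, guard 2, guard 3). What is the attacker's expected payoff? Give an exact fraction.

1/2

Against (2/5, 2/5, 1/5), each row's expected payoff is target 1: 6/5; target 2: 3/5; target 3: 0.
Taking the (1/4, 1/3, 5/12)-weighted average: (1/4)·(6/5) + (1/3)·(3/5) + (5/12)·(0) = 1/2.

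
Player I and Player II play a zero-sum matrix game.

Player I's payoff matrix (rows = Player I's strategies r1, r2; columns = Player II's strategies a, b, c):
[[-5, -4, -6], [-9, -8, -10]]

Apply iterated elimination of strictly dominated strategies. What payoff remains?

Column a is strictly dominated by c for Player II (-6<-5, -10<-9); eliminate a.
Row r2 is strictly dominated by row r1 (-4>-8, -6>-10); eliminate r2.
Column b is strictly dominated by c for Player II (-6<-4); eliminate b.
Only (r1, c) remains, with payoff -6.

-6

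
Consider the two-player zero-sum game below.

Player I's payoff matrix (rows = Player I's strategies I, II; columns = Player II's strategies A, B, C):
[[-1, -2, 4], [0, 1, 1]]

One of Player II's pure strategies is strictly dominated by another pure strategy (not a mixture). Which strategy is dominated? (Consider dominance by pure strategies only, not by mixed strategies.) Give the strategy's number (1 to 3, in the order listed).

3

Player II prefers columns that give Player I less. Compare C with A: -1 < 4, 0 < 1.
So A strictly dominates C for Player II; C is strictly dominated.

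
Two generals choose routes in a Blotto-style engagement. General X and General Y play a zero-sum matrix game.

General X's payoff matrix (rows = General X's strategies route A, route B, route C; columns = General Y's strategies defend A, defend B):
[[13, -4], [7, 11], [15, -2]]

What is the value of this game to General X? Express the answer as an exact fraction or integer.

179/21

Row route A is strictly dominated by row route C, so General X never plays it.
The remaining 2×2 game on (route B, route C) × (defend A, defend B) has no saddle point. Let General X play route B with probability p; indifference gives 7p + 15(1−p) = 11p − 2(1−p), so p = 17/21.
Similarly General Y's optimal q on defend A is 13/21, and the value is 7·(13/21) + (11)·(8/21) = 179/21.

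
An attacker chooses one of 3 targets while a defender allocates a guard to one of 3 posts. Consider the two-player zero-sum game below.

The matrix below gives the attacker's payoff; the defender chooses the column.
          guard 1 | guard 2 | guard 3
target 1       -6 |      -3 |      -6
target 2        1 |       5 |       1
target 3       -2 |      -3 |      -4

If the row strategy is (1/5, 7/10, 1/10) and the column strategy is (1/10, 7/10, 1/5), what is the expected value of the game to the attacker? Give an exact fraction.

157/100

Against (1/10, 7/10, 1/5), each row's expected payoff is target 1: -39/10; target 2: 19/5; target 3: -31/10.
Taking the (1/5, 7/10, 1/10)-weighted average: (1/5)·(-39/10) + (7/10)·(19/5) + (1/10)·(-31/10) = 157/100.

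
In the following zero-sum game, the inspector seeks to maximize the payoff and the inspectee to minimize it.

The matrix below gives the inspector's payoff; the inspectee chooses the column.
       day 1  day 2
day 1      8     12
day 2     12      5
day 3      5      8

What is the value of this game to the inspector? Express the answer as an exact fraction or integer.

104/11

Row day 3 is strictly dominated by row day 1, so the inspector never plays it.
The remaining 2×2 game on (day 1, day 2) × (day 1, day 2) has no saddle point. Let the inspector play day 1 with probability p; indifference gives 8p + 12(1−p) = 12p + 5(1−p), so p = 7/11.
Similarly the inspectee's optimal q on day 1 is 7/11, and the value is 8·(7/11) + (12)·(4/11) = 104/11.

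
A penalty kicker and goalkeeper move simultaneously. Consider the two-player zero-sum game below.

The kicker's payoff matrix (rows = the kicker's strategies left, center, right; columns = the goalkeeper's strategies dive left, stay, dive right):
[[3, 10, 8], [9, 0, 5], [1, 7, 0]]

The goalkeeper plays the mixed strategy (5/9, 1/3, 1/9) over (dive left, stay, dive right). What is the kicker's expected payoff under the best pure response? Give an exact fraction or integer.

left: (3)·(5/9) + (10)·(1/3) + (8)·(1/9) = 53/9.
center: (9)·(5/9) + (0)·(1/3) + (5)·(1/9) = 50/9.
right: (1)·(5/9) + (7)·(1/3) + (0)·(1/9) = 26/9.
The best pure response is left with expected payoff 53/9.

53/9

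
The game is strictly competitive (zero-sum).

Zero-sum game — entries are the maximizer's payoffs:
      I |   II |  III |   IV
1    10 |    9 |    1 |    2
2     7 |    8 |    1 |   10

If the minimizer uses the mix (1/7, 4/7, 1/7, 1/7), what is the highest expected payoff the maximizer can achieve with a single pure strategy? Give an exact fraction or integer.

50/7

1: (10)·(1/7) + (9)·(4/7) + (1)·(1/7) + (2)·(1/7) = 7.
2: (7)·(1/7) + (8)·(4/7) + (1)·(1/7) + (10)·(1/7) = 50/7.
The best pure response is 2 with expected payoff 50/7.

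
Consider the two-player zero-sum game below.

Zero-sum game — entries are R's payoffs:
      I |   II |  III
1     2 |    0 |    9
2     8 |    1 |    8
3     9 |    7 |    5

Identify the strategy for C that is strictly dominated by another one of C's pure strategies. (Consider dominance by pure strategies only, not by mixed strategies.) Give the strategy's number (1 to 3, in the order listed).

C prefers columns that give R less. Compare I with II: 0 < 2, 1 < 8, 7 < 9.
So II strictly dominates I for C; I is strictly dominated.

1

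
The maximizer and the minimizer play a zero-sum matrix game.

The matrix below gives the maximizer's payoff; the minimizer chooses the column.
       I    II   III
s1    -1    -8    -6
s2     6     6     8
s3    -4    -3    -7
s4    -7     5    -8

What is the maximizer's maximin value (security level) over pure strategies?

The worst-case payoff for each row is s1: -8, s2: 6, s3: -7, s4: -8.
The best of these is 6.

6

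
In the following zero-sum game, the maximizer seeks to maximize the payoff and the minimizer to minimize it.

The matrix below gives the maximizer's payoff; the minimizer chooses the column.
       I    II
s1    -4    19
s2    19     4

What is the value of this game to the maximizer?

377/38

Row minima are -4 and 4, so the maximizer's maximin is 4; column maxima are 19 and 19, so the minimizer's minimax is 19. These differ, so the equilibrium is in mixed strategies.
Let the maximizer play s1 with probability p. The minimizer is indifferent when −4p + 19(1−p) = 19p + 4(1−p), giving p = 15/38.
Let the minimizer play I with probability q. The maximizer is indifferent when −4q + 19(1−q) = 19q + 4(1−q), giving q = 15/38.
The value is -4·(15/38) + (19)·(23/38) = 377/38.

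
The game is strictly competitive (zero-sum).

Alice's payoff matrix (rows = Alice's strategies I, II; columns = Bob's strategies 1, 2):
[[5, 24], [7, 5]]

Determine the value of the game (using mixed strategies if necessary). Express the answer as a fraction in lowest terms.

Row minima are 5 and 5, so Alice's maximin is 5; column maxima are 7 and 24, so Bob's minimax is 7. These differ, so the equilibrium is in mixed strategies.
Let Alice play I with probability p. Bob is indifferent when 5p + 7(1−p) = 24p + 5(1−p), giving p = 2/21.
Let Bob play 1 with probability q. Alice is indifferent when 5q + 24(1−q) = 7q + 5(1−q), giving q = 19/21.
The value is 5·(19/21) + (24)·(2/21) = 143/21.

143/21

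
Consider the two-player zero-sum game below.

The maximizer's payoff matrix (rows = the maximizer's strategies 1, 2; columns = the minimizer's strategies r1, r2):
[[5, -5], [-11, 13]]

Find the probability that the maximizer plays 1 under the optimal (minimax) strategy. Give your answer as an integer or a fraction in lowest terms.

Row minima are -5 and -11, so the maximizer's maximin is -5; column maxima are 5 and 13, so the minimizer's minimax is 5. These differ, so the equilibrium is in mixed strategies.
Let the maximizer play 1 with probability p. The minimizer is indifferent when 5p − 11(1−p) = −5p + 13(1−p), giving p = 12/17.

12/17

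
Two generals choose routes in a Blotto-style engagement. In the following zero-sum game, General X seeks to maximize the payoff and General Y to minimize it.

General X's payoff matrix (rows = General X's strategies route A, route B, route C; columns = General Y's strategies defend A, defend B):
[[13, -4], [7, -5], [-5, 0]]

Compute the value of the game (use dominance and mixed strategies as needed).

-10/11

Row route B is strictly dominated by row route A, so General X never plays it.
The remaining 2×2 game on (route A, route C) × (defend A, defend B) has no saddle point. Let General X play route A with probability p; indifference gives 13p − 5(1−p) = −4p, so p = 5/22.
Similarly General Y's optimal q on defend A is 2/11, and the value is 13·(2/11) + (-4)·(9/11) = -10/11.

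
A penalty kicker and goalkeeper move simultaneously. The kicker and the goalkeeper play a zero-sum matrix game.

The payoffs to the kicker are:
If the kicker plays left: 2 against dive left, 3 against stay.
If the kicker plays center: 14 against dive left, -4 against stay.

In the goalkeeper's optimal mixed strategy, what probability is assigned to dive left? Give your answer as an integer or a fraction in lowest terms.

Row minima are 2 and -4, so the kicker's maximin is 2; column maxima are 14 and 3, so the goalkeeper's minimax is 3. These differ, so the equilibrium is in mixed strategies.
Let the goalkeeper play dive left with probability q. The kicker is indifferent when 2q + 3(1−q) = 14q − 4(1−q), giving q = 7/19.

7/19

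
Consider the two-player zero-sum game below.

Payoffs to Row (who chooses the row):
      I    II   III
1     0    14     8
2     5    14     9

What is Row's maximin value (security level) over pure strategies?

5

The worst-case payoff for each row is 1: 0, 2: 5.
The best of these is 5.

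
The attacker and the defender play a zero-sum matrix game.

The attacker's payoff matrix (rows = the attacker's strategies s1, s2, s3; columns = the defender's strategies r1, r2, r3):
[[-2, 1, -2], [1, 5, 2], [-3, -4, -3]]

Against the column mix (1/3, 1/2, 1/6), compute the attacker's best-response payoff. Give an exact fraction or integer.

19/6

s1: (-2)·(1/3) + (1)·(1/2) + (-2)·(1/6) = -1/2.
s2: (1)·(1/3) + (5)·(1/2) + (2)·(1/6) = 19/6.
s3: (-3)·(1/3) + (-4)·(1/2) + (-3)·(1/6) = -7/2.
The best pure response is s2 with expected payoff 19/6.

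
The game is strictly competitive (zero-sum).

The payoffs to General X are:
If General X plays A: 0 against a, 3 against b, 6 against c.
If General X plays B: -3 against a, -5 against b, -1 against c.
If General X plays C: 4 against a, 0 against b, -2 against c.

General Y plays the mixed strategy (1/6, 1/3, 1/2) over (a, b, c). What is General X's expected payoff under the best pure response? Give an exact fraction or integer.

4

A: (0)·(1/6) + (3)·(1/3) + (6)·(1/2) = 4.
B: (-3)·(1/6) + (-5)·(1/3) + (-1)·(1/2) = -8/3.
C: (4)·(1/6) + (0)·(1/3) + (-2)·(1/2) = -1/3.
The best pure response is A with expected payoff 4.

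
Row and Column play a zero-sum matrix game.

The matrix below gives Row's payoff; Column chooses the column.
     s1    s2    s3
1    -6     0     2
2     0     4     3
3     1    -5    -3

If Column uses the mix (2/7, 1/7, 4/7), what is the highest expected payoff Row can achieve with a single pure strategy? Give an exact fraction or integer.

16/7

1: (-6)·(2/7) + (0)·(1/7) + (2)·(4/7) = -4/7.
2: (0)·(2/7) + (4)·(1/7) + (3)·(4/7) = 16/7.
3: (1)·(2/7) + (-5)·(1/7) + (-3)·(4/7) = -15/7.
The best pure response is 2 with expected payoff 16/7.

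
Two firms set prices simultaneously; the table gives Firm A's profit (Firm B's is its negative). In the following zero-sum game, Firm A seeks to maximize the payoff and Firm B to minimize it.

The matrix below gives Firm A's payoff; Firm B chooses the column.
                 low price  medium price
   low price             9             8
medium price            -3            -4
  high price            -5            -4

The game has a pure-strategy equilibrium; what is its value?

8

Row minima: 8, -4, -5 → Firm A's maximin is 8.
Column maxima: 9, 8 → Firm B's minimax is 8.
They coincide at (low price, medium price), so the value is 8.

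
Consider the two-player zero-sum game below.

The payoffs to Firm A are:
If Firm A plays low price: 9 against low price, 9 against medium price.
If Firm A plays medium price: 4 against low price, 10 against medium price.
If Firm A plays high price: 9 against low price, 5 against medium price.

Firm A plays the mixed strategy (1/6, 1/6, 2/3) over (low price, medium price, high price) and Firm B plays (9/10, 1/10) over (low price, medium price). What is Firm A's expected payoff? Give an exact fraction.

Against (9/10, 1/10), each row's expected payoff is low price: 9; medium price: 23/5; high price: 43/5.
Taking the (1/6, 1/6, 2/3)-weighted average: (1/6)·(9) + (1/6)·(23/5) + (2/3)·(43/5) = 8.

8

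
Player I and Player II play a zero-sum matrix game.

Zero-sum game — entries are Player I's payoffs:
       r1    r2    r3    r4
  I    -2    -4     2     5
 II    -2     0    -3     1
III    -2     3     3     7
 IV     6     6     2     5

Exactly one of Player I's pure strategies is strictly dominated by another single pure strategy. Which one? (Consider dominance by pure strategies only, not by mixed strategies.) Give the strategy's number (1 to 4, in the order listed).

2

Compare II with IV: 6 > -2, 6 > 0, 2 > -3, 5 > 1.
So IV strictly dominates II for Player I; II is strictly dominated.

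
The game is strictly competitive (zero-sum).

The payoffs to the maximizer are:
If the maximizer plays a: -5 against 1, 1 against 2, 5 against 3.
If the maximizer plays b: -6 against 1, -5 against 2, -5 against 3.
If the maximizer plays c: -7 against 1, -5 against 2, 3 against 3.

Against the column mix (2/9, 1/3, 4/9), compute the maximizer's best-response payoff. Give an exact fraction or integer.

a: (-5)·(2/9) + (1)·(1/3) + (5)·(4/9) = 13/9.
b: (-6)·(2/9) + (-5)·(1/3) + (-5)·(4/9) = -47/9.
c: (-7)·(2/9) + (-5)·(1/3) + (3)·(4/9) = -17/9.
The best pure response is a with expected payoff 13/9.

13/9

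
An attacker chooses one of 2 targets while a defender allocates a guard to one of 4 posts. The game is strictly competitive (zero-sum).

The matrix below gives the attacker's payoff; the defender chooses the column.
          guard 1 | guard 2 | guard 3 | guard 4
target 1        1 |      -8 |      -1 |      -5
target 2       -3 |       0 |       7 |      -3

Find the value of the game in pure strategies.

Row minima: -8, -3 → the attacker's maximin is -3.
Column maxima: 1, 0, 7, -3 → the defender's minimax is -3.
They coincide at (target 2, guard 4), so the value is -3.

-3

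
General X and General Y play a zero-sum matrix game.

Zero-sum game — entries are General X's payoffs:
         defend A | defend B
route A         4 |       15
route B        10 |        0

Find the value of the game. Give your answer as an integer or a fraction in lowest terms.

50/7

Row minima are 4 and 0, so General X's maximin is 4; column maxima are 10 and 15, so General Y's minimax is 10. These differ, so the equilibrium is in mixed strategies.
Let General X play route A with probability p. General Y is indifferent when 4p + 10(1−p) = 15p, giving p = 10/21.
Let General Y play defend A with probability q. General X is indifferent when 4q + 15(1−q) = 10q, giving q = 5/7.
The value is 4·(5/7) + (15)·(2/7) = 50/7.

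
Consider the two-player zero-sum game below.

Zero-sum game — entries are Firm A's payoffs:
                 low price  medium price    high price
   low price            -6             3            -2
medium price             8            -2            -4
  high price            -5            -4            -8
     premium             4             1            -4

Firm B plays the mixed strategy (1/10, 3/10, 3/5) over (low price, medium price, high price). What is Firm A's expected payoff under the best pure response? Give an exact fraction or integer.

low price: (-6)·(1/10) + (3)·(3/10) + (-2)·(3/5) = -9/10.
medium price: (8)·(1/10) + (-2)·(3/10) + (-4)·(3/5) = -11/5.
high price: (-5)·(1/10) + (-4)·(3/10) + (-8)·(3/5) = -13/2.
premium: (4)·(1/10) + (1)·(3/10) + (-4)·(3/5) = -17/10.
The best pure response is low price with expected payoff -9/10.

-9/10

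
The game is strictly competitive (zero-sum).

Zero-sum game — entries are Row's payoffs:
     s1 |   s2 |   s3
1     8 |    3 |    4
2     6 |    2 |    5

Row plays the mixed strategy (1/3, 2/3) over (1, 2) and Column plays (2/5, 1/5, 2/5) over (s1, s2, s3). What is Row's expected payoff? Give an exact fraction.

5

Against (2/5, 1/5, 2/5), each row's expected payoff is 1: 27/5; 2: 24/5.
Taking the (1/3, 2/3)-weighted average: (1/3)·(27/5) + (2/3)·(24/5) = 5.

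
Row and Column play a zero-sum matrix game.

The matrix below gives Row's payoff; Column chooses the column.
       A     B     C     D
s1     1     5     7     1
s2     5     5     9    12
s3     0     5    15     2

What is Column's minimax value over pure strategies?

5

The worst case (largest entry) in each column is A: 5, B: 5, C: 15, D: 12.
The best (smallest) of these is 5.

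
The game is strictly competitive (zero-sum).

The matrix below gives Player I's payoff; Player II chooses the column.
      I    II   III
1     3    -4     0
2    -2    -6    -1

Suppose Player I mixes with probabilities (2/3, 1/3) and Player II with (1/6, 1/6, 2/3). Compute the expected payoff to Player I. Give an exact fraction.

-7/9

Against (1/6, 1/6, 2/3), each row's expected payoff is 1: -1/6; 2: -2.
Taking the (2/3, 1/3)-weighted average: (2/3)·(-1/6) + (1/3)·(-2) = -7/9.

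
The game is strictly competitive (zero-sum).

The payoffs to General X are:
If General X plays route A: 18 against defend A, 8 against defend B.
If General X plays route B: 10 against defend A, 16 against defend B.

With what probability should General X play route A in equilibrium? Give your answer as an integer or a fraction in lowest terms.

3/8

Row minima are 8 and 10, so General X's maximin is 10; column maxima are 18 and 16, so General Y's minimax is 16. These differ, so the equilibrium is in mixed strategies.
Let General X play route A with probability p. General Y is indifferent when 18p + 10(1−p) = 8p + 16(1−p), giving p = 3/8.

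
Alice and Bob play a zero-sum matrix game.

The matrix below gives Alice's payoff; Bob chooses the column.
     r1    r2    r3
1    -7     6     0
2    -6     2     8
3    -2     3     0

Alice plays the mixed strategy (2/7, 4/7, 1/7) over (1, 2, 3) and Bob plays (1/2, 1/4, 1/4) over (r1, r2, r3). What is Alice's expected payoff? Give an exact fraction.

Against (1/2, 1/4, 1/4), each row's expected payoff is 1: -2; 2: -1/2; 3: -1/4.
Taking the (2/7, 4/7, 1/7)-weighted average: (2/7)·(-2) + (4/7)·(-1/2) + (1/7)·(-1/4) = -25/28.

-25/28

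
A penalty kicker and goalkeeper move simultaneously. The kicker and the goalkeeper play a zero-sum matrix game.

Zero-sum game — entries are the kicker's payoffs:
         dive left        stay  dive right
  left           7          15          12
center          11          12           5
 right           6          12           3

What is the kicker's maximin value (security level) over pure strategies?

The worst-case payoff for each row is left: 7, center: 5, right: 3.
The best of these is 7.

7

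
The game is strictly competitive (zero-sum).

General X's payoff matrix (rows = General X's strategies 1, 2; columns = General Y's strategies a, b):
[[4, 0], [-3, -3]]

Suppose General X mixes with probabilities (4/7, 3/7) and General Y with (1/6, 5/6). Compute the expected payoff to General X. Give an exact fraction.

-19/21

Against (1/6, 5/6), each row's expected payoff is 1: 2/3; 2: -3.
Taking the (4/7, 3/7)-weighted average: (4/7)·(2/3) + (3/7)·(-3) = -19/21.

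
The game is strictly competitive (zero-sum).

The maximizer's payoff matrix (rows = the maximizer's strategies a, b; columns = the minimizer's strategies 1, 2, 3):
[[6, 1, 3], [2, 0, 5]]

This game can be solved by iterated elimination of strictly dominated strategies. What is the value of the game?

1

Column 1 is strictly dominated by 2 for the minimizer (1<6, 0<2); eliminate 1.
Column 3 is strictly dominated by 2 for the minimizer (1<3, 0<5); eliminate 3.
Row b is strictly dominated by row a (1>0); eliminate b.
Only (a, 2) remains, with payoff 1.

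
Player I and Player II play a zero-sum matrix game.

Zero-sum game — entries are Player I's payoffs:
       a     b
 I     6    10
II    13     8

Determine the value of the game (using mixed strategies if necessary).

82/9

Row minima are 6 and 8, so Player I's maximin is 8; column maxima are 13 and 10, so Player II's minimax is 10. These differ, so the equilibrium is in mixed strategies.
Let Player I play I with probability p. Player II is indifferent when 6p + 13(1−p) = 10p + 8(1−p), giving p = 5/9.
Let Player II play a with probability q. Player I is indifferent when 6q + 10(1−q) = 13q + 8(1−q), giving q = 2/9.
The value is 6·(2/9) + (10)·(7/9) = 82/9.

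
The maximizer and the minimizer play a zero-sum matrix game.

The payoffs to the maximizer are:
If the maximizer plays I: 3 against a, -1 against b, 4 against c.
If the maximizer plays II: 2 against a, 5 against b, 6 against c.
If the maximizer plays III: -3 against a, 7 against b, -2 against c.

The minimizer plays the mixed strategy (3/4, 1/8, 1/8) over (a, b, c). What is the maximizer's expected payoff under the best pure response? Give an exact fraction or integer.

I: (3)·(3/4) + (-1)·(1/8) + (4)·(1/8) = 21/8.
II: (2)·(3/4) + (5)·(1/8) + (6)·(1/8) = 23/8.
III: (-3)·(3/4) + (7)·(1/8) + (-2)·(1/8) = -13/8.
The best pure response is II with expected payoff 23/8.

23/8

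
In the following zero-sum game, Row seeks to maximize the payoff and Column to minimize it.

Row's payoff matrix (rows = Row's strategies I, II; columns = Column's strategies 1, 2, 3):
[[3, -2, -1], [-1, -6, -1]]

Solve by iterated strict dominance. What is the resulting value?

Column 3 is strictly dominated by 2 for Column (-2<-1, -6<-1); eliminate 3.
Row II is strictly dominated by row I (3>-1, -2>-6); eliminate II.
Column 1 is strictly dominated by 2 for Column (-2<3); eliminate 1.
Only (I, 2) remains, with payoff -2.

-2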